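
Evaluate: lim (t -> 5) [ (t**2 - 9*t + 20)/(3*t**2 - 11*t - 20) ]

At t = 5 both the top and bottom vanish — a removable singularity. Factoring out (t - 5) from each leaves (t - 4)/(3*t + 4), which at t = 5 equals 1/19.

1/19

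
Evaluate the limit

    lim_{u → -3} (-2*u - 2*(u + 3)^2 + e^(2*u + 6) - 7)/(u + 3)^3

Direct substitution gives 0/0.
Apply L'Hôpital: lim (-4*u + 2*e^(2*u + 6) - 14)/(3*(u + 3)^2), still 0/0.
Apply L'Hôpital: lim (4*e^(2*u + 6) - 4)/(6*u + 18), still 0/0.
After 3 applications of L'Hôpital's rule the quotient is (8*e^(2*u + 6))/(6); substituting u = -3 gives 4/3.

4/3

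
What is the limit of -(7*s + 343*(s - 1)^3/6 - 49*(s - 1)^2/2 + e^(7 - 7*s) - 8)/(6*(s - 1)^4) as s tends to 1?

Direct substitution gives 0/0.
Apply L'Hôpital: lim (-49*s + 343*(s - 1)^2/2 - 7*e^(7 - 7*s) + 56)/(-24*(s - 1)^3), still 0/0.
Apply L'Hôpital: lim (343*s + 49*e^(7 - 7*s) - 392)/(-72*(s - 1)^2), still 0/0.
Apply L'Hôpital: lim (343 - 343*e^(7 - 7*s))/(144 - 144*s), still 0/0.
After 4 applications of L'Hôpital's rule the quotient is (2401*e^(7 - 7*s))/(-144); substituting s = 1 gives -2401/144.

-2401/144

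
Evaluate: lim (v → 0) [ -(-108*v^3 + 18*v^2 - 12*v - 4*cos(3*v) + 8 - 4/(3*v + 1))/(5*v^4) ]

135/2

Substitution gives 0/0 (the numerator vanishes to order 4).
Expand each term to order v^4: the coefficient of v^4 in -4·cos(3v) is -27/2 and in -4·1/(1 + 3v) is -324.
Lower-order terms cancel with the polynomial part, so the numerator is (-675/2)·v^4 + o(v^4), and the limit is (-675/2)/(-5) = 135/2.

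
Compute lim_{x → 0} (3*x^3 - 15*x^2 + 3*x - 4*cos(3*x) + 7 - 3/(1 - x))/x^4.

Substitution gives 0/0; apply L'Hôpital's rule 4 times.
After differentiating numerator and denominator 4 times the quotient is (-324*cos(3*x) + 72/(x - 1)^5)/(24); at x = 0 this is -33/2.

-33/2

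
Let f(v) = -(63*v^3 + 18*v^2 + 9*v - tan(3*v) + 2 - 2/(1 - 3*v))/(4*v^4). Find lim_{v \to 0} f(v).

Substitution gives 0/0 (the numerator vanishes to order 4).
Expand each term to order v^4: the coefficient of v^4 in −tan(3v) is 0 and in -2·1/(1 - 3v) is -162.
Lower-order terms cancel with the polynomial part, so the numerator is (-162)·v^4 + o(v^4), and the limit is (-162)/(-4) = 81/2.

81/2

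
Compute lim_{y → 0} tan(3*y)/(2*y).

Substitution gives 0/0.
Since tan(u)/u → 1 as u → 0, tan(3y)/(3y) → 1 and the limit is 3/2.

3/2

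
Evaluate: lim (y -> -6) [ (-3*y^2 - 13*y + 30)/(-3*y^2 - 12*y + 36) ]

Since y = -6 makes numerator and denominator zero, (y + 6) divides both.
Cancelling it gives (5 - 3*y)/(6 - 3*y); now plug in y = -6 to get 23/24.

23/24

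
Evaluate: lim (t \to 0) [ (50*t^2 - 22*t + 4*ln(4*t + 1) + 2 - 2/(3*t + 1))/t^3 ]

Substitution gives 0/0 (the numerator vanishes to order 3).
Expand each term to order t^3: the coefficient of t^3 in -2·1/(1 + 3t) is 54 and in 4·ln(1 + 4t) is 256/3.
Lower-order terms cancel with the polynomial part, so the numerator is (418/3)·t^3 + o(t^3), and the limit is (418/3)/(1) = 418/3.

418/3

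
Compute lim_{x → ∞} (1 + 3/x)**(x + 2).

e^(3)

Write it as [(1 + 3/x)^x]^(1) · (1 + 3/x)^(2). The bracketed term tends to e^(3) and the second factor to 1, so the limit is e^(3).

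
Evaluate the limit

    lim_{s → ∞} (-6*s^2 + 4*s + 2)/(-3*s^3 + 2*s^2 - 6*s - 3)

0

The denominator has degree 3 and the numerator degree 2. Dividing numerator and denominator by s^3 sends every term to 0 except the leading denominator term, so the limit is 0.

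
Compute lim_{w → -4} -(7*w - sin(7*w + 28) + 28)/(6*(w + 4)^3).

-343/36

Direct substitution gives 0/0.
Apply L'Hôpital: lim (7 - 7*cos(7*w + 28))/(-18*(w + 4)^2), still 0/0.
Apply L'Hôpital: lim (49*sin(7*w + 28))/(-36*w - 144), still 0/0.
After 3 applications of L'Hôpital's rule the quotient is (343*cos(7*w + 28))/(-36); substituting w = -4 gives -343/36.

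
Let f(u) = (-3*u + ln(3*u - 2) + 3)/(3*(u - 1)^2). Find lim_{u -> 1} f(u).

Direct substitution gives 0/0.
Apply L'Hôpital: lim (-3 + 3/(3*u - 2))/(6*u - 6), still 0/0.
After 2 applications of L'Hôpital's rule the quotient is (-9/(3*u - 2)^2)/(6); substituting u = 1 gives -3/2.

-3/2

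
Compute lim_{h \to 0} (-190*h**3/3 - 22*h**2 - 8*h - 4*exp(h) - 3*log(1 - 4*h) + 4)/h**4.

Substitution gives 0/0; apply L'Hôpital's rule 4 times.
After differentiating numerator and denominator 4 times the quotient is (-4*e^(h) + 4608/(4*h - 1)^4)/(24); at h = 0 this is 1151/6.

1151/6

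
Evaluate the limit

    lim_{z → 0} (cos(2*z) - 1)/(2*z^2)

Direct substitution gives 0/0.
Apply L'Hôpital: lim (-2*sin(2*z))/(4*z), still 0/0.
After 2 applications of L'Hôpital's rule the quotient is (-4*cos(2*z))/(4); substituting z = 0 gives -1.

-1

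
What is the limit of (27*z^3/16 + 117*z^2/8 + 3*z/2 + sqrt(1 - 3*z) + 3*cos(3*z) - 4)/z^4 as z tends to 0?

Substitution gives 0/0; apply L'Hôpital's rule 4 times.
After differentiating numerator and denominator 4 times the quotient is (243*cos(3*z) - 1215/(16*(1 - 3*z)^(7/2)))/(24); at z = 0 this is 891/128.

891/128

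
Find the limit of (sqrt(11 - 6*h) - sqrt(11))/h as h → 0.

Substitution gives 0/0. Multiply numerator and denominator by the conjugate √(11 - 6h) + √11.
The numerator becomes (11 - 6h) − 11 = -6h, so the expression simplifies to -6/(√(11 - 6h) + √11).
Letting h → 0 gives -6/(2√11) = -3*√(11)/11.

-3*√(11)/11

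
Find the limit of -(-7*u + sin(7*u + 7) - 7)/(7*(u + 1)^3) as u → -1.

49/6

Direct substitution gives 0/0.
Apply L'Hôpital: lim (7*cos(7*u + 7) - 7)/(-21*(u + 1)^2), still 0/0.
Apply L'Hôpital: lim (-49*sin(7*u + 7))/(-42*u - 42), still 0/0.
After 3 applications of L'Hôpital's rule the quotient is (-343*cos(7*u + 7))/(-42); substituting u = -1 gives 49/6.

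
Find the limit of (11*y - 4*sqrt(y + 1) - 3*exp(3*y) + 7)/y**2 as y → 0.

Substitution gives 0/0 (the numerator vanishes to order 2).
Expand each term to order y^2: the coefficient of y^2 in -3·e^(3y) is -27/2 and in -4·√(1 + y) is 1/2.
Lower-order terms cancel with the polynomial part, so the numerator is (-13)·y^2 + o(y^2), and the limit is (-13)/(1) = -13.

-13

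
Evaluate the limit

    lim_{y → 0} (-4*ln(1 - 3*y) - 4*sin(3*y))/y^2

Substitution gives 0/0; apply L'Hôpital's rule 2 times.
After differentiating numerator and denominator 2 times the quotient is (36*sin(3*y) + 36/(3*y - 1)^2)/(2); at y = 0 this is 18.

18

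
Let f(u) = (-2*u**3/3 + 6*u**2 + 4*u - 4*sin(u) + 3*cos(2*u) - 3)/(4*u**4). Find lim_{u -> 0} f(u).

1/2

Substitution gives 0/0 (the numerator vanishes to order 4).
Expand each term to order u^4: the coefficient of u^4 in 3·cos(2u) is 2 and in -4·sin(u) is 0.
Lower-order terms cancel with the polynomial part, so the numerator is (2)·u^4 + o(u^4), and the limit is (2)/(4) = 1/2.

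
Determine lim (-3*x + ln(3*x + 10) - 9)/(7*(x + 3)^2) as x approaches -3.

Direct substitution gives 0/0.
Apply L'Hôpital: lim (-3 + 3/(3*x + 10))/(14*x + 42), still 0/0.
After 2 applications of L'Hôpital's rule the quotient is (-9/(3*x + 10)^2)/(14); substituting x = -3 gives -9/14.

-9/14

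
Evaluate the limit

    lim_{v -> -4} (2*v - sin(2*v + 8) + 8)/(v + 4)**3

Direct substitution gives 0/0.
Apply L'Hôpital: lim (2 - 2*cos(2*v + 8))/(3*(v + 4)^2), still 0/0.
Apply L'Hôpital: lim (4*sin(2*v + 8))/(6*v + 24), still 0/0.
After 3 applications of L'Hôpital's rule the quotient is (8*cos(2*v + 8))/(6); substituting v = -4 gives 4/3.

4/3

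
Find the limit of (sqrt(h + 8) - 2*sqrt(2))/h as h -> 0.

√(2)/8

Substitution gives 0/0. Multiply numerator and denominator by the conjugate √(8 + h) + √8.
The numerator becomes (8 + h) − 8 = h, so the expression simplifies to 1/(√(8 + h) + √8).
Letting h → 0 gives 1/(2√8) = √(2)/8.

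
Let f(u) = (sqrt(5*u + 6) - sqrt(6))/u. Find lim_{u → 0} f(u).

A 0/0 form; rationalise with √(6 + 5u) + √6. This collapses the numerator to 5u, leaving 5/(√(6 + 5u) + √6) → 5/(2√6) = 5*√(6)/12.

5*√(6)/12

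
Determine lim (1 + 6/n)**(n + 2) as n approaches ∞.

Let L be the limit and take ln: ln L = lim (n + 2)·ln(1 + 6/n) = lim (n + 2)·(6/n + O(1/n²)) = 6.
Hence L = e^(6).

e^(6)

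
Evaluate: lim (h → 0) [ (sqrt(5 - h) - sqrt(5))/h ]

Substitution gives 0/0. Multiply numerator and denominator by the conjugate √(5 - h) + √5.
The numerator becomes (5 - h) − 5 = -h, so the expression simplifies to -1/(√(5 - h) + √5).
Letting h → 0 gives -1/(2√5) = -√(5)/10.

-√(5)/10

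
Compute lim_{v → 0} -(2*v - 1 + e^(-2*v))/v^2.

-2

Direct substitution gives 0/0.
Apply L'Hôpital: lim (2 - 2*e^(-2*v))/(-2*v), still 0/0.
After 2 applications of L'Hôpital's rule the quotient is (4*e^(-2*v))/(-2); substituting v = 0 gives -2.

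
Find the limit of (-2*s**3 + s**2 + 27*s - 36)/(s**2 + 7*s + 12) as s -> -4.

At s = -4 both the top and bottom vanish — a removable singularity. Factoring out (s + 4) from each leaves (-2*s^2 + 9*s - 9)/(s + 3), which at s = -4 equals 77.

77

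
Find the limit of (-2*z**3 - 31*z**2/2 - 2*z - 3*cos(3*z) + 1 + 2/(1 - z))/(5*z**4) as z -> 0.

-13/8

Substitution gives 0/0; apply L'Hôpital's rule 4 times.
After differentiating numerator and denominator 4 times the quotient is (-243*cos(3*z) - 48/(z - 1)^5)/(120); at z = 0 this is -13/8.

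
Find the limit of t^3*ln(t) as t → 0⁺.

0

This is a 0·(−∞) form. Rewrite as 1·ln(t) / t^(−3) and apply L'Hôpital:
the derivative quotient is 1·(1/t) / (−3·t^(−4)) = (-1/3)·t^3 → 0.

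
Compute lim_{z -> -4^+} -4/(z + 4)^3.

As z → -4⁺, (z + 4) → 0⁺, so (z + 4)^3 → 0⁺ and -4/(z + 4)^3 → -∞.

-∞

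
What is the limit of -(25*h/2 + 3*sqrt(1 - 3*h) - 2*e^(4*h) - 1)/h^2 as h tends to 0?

Substitution gives 0/0; apply L'Hôpital's rule 2 times.
After differentiating numerator and denominator 2 times the quotient is (-32*e^(4*h) - 27/(4*(1 - 3*h)^(3/2)))/(-2); at h = 0 this is 155/8.

155/8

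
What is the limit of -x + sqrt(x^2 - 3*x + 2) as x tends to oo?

This has the form ∞ − ∞. Multiply and divide by the conjugate √(x^2 - 3*x + 2) + x.
That gives (-3x + 2) / (√(x^2 - 3*x + 2) + x).
Divide numerator and denominator by x: the limit is -3/(2·1) = -3/2.

-3/2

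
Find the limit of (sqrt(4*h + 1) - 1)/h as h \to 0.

2

Substitution gives 0/0. Multiply numerator and denominator by the conjugate √(1 + 4h) + √1.
The numerator becomes (1 + 4h) − 1 = 4h, so the expression simplifies to 4/(√(1 + 4h) + √1).
Letting h → 0 gives 4/(2√1) = 2.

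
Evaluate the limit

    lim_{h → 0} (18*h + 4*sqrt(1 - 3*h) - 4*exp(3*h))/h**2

-45/2

Substitution gives 0/0; apply L'Hôpital's rule 2 times.
After differentiating numerator and denominator 2 times the quotient is (-36*e^(3*h) - 9/(1 - 3*h)^(3/2))/(2); at h = 0 this is -45/2.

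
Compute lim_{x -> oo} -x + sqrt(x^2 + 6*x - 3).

This has the form ∞ − ∞. Multiply and divide by the conjugate √(x^2 + 6*x - 3) + x.
That gives (6x - 3) / (√(x^2 + 6*x - 3) + x).
Divide numerator and denominator by x: the limit is 6/(2·1) = 3.

3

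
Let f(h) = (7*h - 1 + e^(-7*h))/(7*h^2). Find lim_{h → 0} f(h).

7/2

Direct substitution gives 0/0.
Apply L'Hôpital: lim (7 - 7*e^(-7*h))/(14*h), still 0/0.
After 2 applications of L'Hôpital's rule the quotient is (49*e^(-7*h))/(14); substituting h = 0 gives 7/2.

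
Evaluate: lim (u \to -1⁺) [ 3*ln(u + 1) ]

As u → -1⁺, u + 1 → 0⁺ and ln(u + 1) → −∞.
Multiplying by 3 gives -∞.

-∞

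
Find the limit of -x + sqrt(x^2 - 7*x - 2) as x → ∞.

This has the form ∞ − ∞. Multiply and divide by the conjugate √(x^2 - 7*x - 2) + x.
That gives (-7x - 2) / (√(x^2 - 7*x - 2) + x).
Divide numerator and denominator by x: the limit is -7/(2·1) = -7/2.

-7/2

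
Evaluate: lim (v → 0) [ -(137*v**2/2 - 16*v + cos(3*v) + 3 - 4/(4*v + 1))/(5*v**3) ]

-256/5

Substitution gives 0/0; apply L'Hôpital's rule 3 times.
After differentiating numerator and denominator 3 times the quotient is (27*sin(3*v) + 1536/(4*v + 1)^4)/(-30); at v = 0 this is -256/5.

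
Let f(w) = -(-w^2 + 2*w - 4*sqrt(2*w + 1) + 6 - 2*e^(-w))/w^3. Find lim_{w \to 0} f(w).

5/3

Substitution gives 0/0; apply L'Hôpital's rule 3 times.
After differentiating numerator and denominator 3 times the quotient is (2*e^(-w) - 12/(2*w + 1)^(5/2))/(-6); at w = 0 this is 5/3.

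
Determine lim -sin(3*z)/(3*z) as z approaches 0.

Substitution gives 0/0.
Write it as (3/(-3))·sin(3z)/(3z); since sin(u)/u → 1, the limit is -1.

-1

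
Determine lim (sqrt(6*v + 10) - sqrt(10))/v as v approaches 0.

3*√(10)/10

A 0/0 form; rationalise with √(10 + 6v) + √10. This collapses the numerator to 6v, leaving 6/(√(10 + 6v) + √10) → 6/(2√10) = 3*√(10)/10.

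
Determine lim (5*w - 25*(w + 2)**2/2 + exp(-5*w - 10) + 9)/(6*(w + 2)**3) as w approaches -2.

-125/36

Direct substitution gives 0/0.
Apply L'Hôpital: lim (-25*w - 5*e^(-5*w - 10) - 45)/(18*(w + 2)^2), still 0/0.
Apply L'Hôpital: lim (25*e^(-5*w - 10) - 25)/(36*w + 72), still 0/0.
After 3 applications of L'Hôpital's rule the quotient is (-125*e^(-5*w - 10))/(36); substituting w = -2 gives -125/36.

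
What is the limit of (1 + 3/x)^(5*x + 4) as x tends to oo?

Write it as [(1 + 3/x)^x]^(5) · (1 + 3/x)^(4). The bracketed term tends to e^(3) and the second factor to 1, so the limit is e^(15).

e^(15)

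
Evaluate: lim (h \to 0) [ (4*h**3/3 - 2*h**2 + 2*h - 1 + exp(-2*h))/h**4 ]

2/3

Direct substitution gives 0/0.
Apply L'Hôpital: lim (4*h^2 - 4*h + 2 - 2*e^(-2*h))/(4*h^3), still 0/0.
Apply L'Hôpital: lim (8*h - 4 + 4*e^(-2*h))/(12*h^2), still 0/0.
Apply L'Hôpital: lim (8 - 8*e^(-2*h))/(24*h), still 0/0.
After 4 applications of L'Hôpital's rule the quotient is (16*e^(-2*h))/(24); substituting h = 0 gives 2/3.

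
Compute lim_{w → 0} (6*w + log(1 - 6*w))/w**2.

-18

Direct substitution gives 0/0.
Apply L'Hôpital: lim (6 - 6/(1 - 6*w))/(2*w), still 0/0.
After 2 applications of L'Hôpital's rule the quotient is (-36/(1 - 6*w)^2)/(2); substituting w = 0 gives -18.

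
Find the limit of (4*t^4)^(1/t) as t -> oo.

Base → ∞ and exponent → 0: an ∞^0 form.
Take logs: (1/t)·ln(4·t^4) = (ln 4 + 4·ln t)/t → 0.
So the limit is e^0 = 1.

1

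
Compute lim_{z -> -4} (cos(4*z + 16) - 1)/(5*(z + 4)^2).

Direct substitution gives 0/0.
Apply L'Hôpital: lim (-4*sin(4*z + 16))/(10*z + 40), still 0/0.
After 2 applications of L'Hôpital's rule the quotient is (-16*cos(4*z + 16))/(10); substituting z = -4 gives -8/5.

-8/5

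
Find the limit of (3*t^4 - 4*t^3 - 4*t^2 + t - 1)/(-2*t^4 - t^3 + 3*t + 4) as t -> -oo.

Numerator and denominator both have degree 4.
Dividing every term by t^4, all lower-order terms vanish and the limit is the ratio of leading coefficients, 3/(-2) = -3/2.

-3/2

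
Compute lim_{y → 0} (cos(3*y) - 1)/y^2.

Direct substitution gives 0/0.
Apply L'Hôpital: lim (-3*sin(3*y))/(2*y), still 0/0.
After 2 applications of L'Hôpital's rule the quotient is (-9*cos(3*y))/(2); substituting y = 0 gives -9/2.

-9/2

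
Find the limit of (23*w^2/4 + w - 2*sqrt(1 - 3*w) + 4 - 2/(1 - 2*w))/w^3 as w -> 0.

-101/8

Substitution gives 0/0; apply L'Hôpital's rule 3 times.
After differentiating numerator and denominator 3 times the quotient is (-96/(2*w - 1)^4 + 81/(4*(1 - 3*w)^(5/2)))/(6); at w = 0 this is -101/8.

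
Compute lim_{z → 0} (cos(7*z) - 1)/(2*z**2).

-49/4

Direct substitution gives 0/0.
Apply L'Hôpital: lim (-7*sin(7*z))/(4*z), still 0/0.
After 2 applications of L'Hôpital's rule the quotient is (-49*cos(7*z))/(4); substituting z = 0 gives -49/4.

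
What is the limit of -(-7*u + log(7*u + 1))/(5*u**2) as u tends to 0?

49/10

Direct substitution gives 0/0.
Apply L'Hôpital: lim (-7 + 7/(7*u + 1))/(-10*u), still 0/0.
After 2 applications of L'Hôpital's rule the quotient is (-49/(7*u + 1)^2)/(-10); substituting u = 0 gives 49/10.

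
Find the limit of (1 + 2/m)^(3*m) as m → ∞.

e^(6)

Let L be the limit and take ln: ln L = lim (3m)·ln(1 + 2/m) = lim (3m)·(2/m + O(1/m²)) = 6.
Hence L = e^(6).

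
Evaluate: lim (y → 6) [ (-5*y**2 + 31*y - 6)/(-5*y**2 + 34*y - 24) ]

29/26

Since y = 6 makes numerator and denominator zero, (y - 6) divides both.
Cancelling it gives (1 - 5*y)/(4 - 5*y); now plug in y = 6 to get 29/26.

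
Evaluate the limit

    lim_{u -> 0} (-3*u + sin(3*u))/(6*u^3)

-3/4

Direct substitution gives 0/0.
Apply L'Hôpital: lim (3*cos(3*u) - 3)/(18*u^2), still 0/0.
Apply L'Hôpital: lim (-9*sin(3*u))/(36*u), still 0/0.
After 3 applications of L'Hôpital's rule the quotient is (-27*cos(3*u))/(36); substituting u = 0 gives -3/4.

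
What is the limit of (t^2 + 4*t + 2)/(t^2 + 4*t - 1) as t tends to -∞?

1

Numerator and denominator both have degree 2.
Dividing every term by t^2, all lower-order terms vanish and the limit is the ratio of leading coefficients, 1/(1) = 1.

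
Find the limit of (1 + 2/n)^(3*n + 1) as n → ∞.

The base → 1 and the exponent → ∞: a 1^∞ form.
Take logarithms: (3n + 1)·ln(1 + 2/n). Since ln(1+u) ~ u for small u, this behaves like (3n)·(2/n) → 6.
So the limit is e^(6).

e^(6)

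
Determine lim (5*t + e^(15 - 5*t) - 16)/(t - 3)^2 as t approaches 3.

25/2

Direct substitution gives 0/0.
Apply L'Hôpital: lim (5 - 5*e^(15 - 5*t))/(2*t - 6), still 0/0.
After 2 applications of L'Hôpital's rule the quotient is (25*e^(15 - 5*t))/(2); substituting t = 3 gives 25/2.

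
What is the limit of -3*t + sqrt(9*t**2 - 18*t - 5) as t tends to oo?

An ∞ − ∞ form. Rationalising with the conjugate, the difference becomes (-18t - 5) / (√(9*t^2 - 18*t - 5) + 3t).
For large t the denominator behaves like 2·3t, so the quotient tends to -18/6 = -3.

-3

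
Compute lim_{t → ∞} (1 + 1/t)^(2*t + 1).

Let L be the limit and take ln: ln L = lim (2t + 1)·ln(1 + 1/t) = lim (2t + 1)·(1/t + O(1/t²)) = 2.
Hence L = e^(2).

e^(2)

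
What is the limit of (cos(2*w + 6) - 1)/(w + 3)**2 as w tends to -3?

Direct substitution gives 0/0.
Apply L'Hôpital: lim (-2*sin(2*w + 6))/(2*w + 6), still 0/0.
After 2 applications of L'Hôpital's rule the quotient is (-4*cos(2*w + 6))/(2); substituting w = -3 gives -2.

-2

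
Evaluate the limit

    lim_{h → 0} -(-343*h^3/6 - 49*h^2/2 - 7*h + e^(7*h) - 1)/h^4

Direct substitution gives 0/0.
Apply L'Hôpital: lim (-343*h^2/2 - 49*h + 7*e^(7*h) - 7)/(-4*h^3), still 0/0.
Apply L'Hôpital: lim (-343*h + 49*e^(7*h) - 49)/(-12*h^2), still 0/0.
Apply L'Hôpital: lim (343*e^(7*h) - 343)/(-24*h), still 0/0.
After 4 applications of L'Hôpital's rule the quotient is (2401*e^(7*h))/(-24); substituting h = 0 gives -2401/24.

-2401/24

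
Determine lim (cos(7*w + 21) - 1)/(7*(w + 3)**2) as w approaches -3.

Direct substitution gives 0/0.
Apply L'Hôpital: lim (-7*sin(7*w + 21))/(14*w + 42), still 0/0.
After 2 applications of L'Hôpital's rule the quotient is (-49*cos(7*w + 21))/(14); substituting w = -3 gives -7/2.

-7/2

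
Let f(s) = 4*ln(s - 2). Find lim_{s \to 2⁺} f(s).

-∞

As s → 2⁺, s - 2 → 0⁺ and ln(s - 2) → −∞.
Multiplying by 4 gives -∞.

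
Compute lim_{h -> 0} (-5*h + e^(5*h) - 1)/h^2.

Direct substitution gives 0/0.
Apply L'Hôpital: lim (5*e^(5*h) - 5)/(2*h), still 0/0.
After 2 applications of L'Hôpital's rule the quotient is (25*e^(5*h))/(2); substituting h = 0 gives 25/2.

25/2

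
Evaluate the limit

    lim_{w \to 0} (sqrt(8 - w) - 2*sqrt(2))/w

-√(2)/8

Substitution gives 0/0. Multiply numerator and denominator by the conjugate √(8 - w) + √8.
The numerator becomes (8 - w) − 8 = -w, so the expression simplifies to -1/(√(8 - w) + √8).
Letting w → 0 gives -1/(2√8) = -√(2)/8.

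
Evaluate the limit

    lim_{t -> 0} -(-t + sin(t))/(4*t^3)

Direct substitution gives 0/0.
Apply L'Hôpital: lim (cos(t) - 1)/(-12*t^2), still 0/0.
Apply L'Hôpital: lim (-sin(t))/(-24*t), still 0/0.
After 3 applications of L'Hôpital's rule the quotient is (-cos(t))/(-24); substituting t = 0 gives 1/24.

1/24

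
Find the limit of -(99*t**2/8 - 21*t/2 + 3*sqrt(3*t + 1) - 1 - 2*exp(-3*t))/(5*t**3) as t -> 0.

Substitution gives 0/0; apply L'Hôpital's rule 3 times.
After differentiating numerator and denominator 3 times the quotient is (54*e^(-3*t) + 243/(8*(3*t + 1)^(5/2)))/(-30); at t = 0 this is -45/16.

-45/16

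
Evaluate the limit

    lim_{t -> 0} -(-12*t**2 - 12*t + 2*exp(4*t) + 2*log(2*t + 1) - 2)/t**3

Substitution gives 0/0 (the numerator vanishes to order 3).
Expand each term to order t^3: the coefficient of t^3 in 2·ln(1 + 2t) is 16/3 and in 2·e^(4t) is 64/3.
Lower-order terms cancel with the polynomial part, so the numerator is (80/3)·t^3 + o(t^3), and the limit is (80/3)/(-1) = -80/3.

-80/3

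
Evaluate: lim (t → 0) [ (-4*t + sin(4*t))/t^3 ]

Direct substitution gives 0/0.
Apply L'Hôpital: lim (4*cos(4*t) - 4)/(3*t^2), still 0/0.
Apply L'Hôpital: lim (-16*sin(4*t))/(6*t), still 0/0.
After 3 applications of L'Hôpital's rule the quotient is (-64*cos(4*t))/(6); substituting t = 0 gives -32/3.

-32/3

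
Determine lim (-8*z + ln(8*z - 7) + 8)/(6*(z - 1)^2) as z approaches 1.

-16/3

Direct substitution gives 0/0.
Apply L'Hôpital: lim (-8 + 8/(8*z - 7))/(12*z - 12), still 0/0.
After 2 applications of L'Hôpital's rule the quotient is (-64/(8*z - 7)^2)/(12); substituting z = 1 gives -16/3.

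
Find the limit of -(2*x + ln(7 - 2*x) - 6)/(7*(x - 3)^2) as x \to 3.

2/7

Direct substitution gives 0/0.
Apply L'Hôpital: lim (2 - 2/(7 - 2*x))/(42 - 14*x), still 0/0.
After 2 applications of L'Hôpital's rule the quotient is (-4/(7 - 2*x)^2)/(-14); substituting x = 3 gives 2/7.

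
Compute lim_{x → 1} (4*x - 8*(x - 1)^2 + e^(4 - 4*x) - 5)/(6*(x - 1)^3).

Direct substitution gives 0/0.
Apply L'Hôpital: lim (-16*x - 4*e^(4 - 4*x) + 20)/(18*(x - 1)^2), still 0/0.
Apply L'Hôpital: lim (16*e^(4 - 4*x) - 16)/(36*x - 36), still 0/0.
After 3 applications of L'Hôpital's rule the quotient is (-64*e^(4 - 4*x))/(36); substituting x = 1 gives -16/9.

-16/9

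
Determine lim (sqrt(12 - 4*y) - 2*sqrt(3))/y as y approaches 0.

-√(3)/3

A 0/0 form; rationalise with √(12 - 4y) + √12. This collapses the numerator to -4y, leaving -4/(√(12 - 4y) + √12) → -4/(2√12) = -√(3)/3.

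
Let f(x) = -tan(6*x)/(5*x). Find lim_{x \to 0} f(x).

Substitution gives 0/0.
Since tan(u)/u → 1 as u → 0, tan(6x)/(6x) → 1 and the limit is 6/(-5) = -6/5.

-6/5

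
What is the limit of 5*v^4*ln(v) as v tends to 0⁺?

This is a 0·(−∞) form. Rewrite as 5·ln(v) / v^(−4) and apply L'Hôpital:
the derivative quotient is 5·(1/v) / (−4·v^(−5)) = (-5/4)·v^4 → 0.

0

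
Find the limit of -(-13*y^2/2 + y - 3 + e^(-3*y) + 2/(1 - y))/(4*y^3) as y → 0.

5/8

Substitution gives 0/0 (the numerator vanishes to order 3).
Expand each term to order y^3: the coefficient of y^3 in e^(-3y) is -9/2 and in 2·1/(1 - y) is 2.
Lower-order terms cancel with the polynomial part, so the numerator is (-5/2)·y^3 + o(y^3), and the limit is (-5/2)/(-4) = 5/8.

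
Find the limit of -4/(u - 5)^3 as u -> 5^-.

∞

As u → 5⁻, (u - 5) → 0⁻, so (u - 5)^3 → 0⁻ and -4/(u - 5)^3 → ∞.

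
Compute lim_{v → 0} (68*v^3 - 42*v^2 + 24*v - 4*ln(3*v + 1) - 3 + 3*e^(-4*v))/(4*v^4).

113/4

Substitution gives 0/0; apply L'Hôpital's rule 4 times.
After differentiating numerator and denominator 4 times the quotient is (768*e^(-4*v) + 1944/(3*v + 1)^4)/(96); at v = 0 this is 113/4.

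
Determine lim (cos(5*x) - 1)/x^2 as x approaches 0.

Direct substitution gives 0/0.
Apply L'Hôpital: lim (-5*sin(5*x))/(2*x), still 0/0.
After 2 applications of L'Hôpital's rule the quotient is (-25*cos(5*x))/(2); substituting x = 0 gives -25/2.

-25/2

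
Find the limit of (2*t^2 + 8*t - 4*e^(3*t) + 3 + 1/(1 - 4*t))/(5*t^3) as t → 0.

46/5

Substitution gives 0/0; apply L'Hôpital's rule 3 times.
After differentiating numerator and denominator 3 times the quotient is (-108*e^(3*t) + 384/(4*t - 1)^4)/(30); at t = 0 this is 46/5.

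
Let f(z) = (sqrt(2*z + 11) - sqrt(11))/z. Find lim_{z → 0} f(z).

A 0/0 form; rationalise with √(11 + 2z) + √11. This collapses the numerator to 2z, leaving 2/(√(11 + 2z) + √11) → 2/(2√11) = √(11)/11.

√(11)/11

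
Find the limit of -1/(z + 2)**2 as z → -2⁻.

-∞

As z → -2⁻, (z + 2) → 0⁻, so (z + 2)^2 → 0⁺ and -1/(z + 2)^2 → -∞.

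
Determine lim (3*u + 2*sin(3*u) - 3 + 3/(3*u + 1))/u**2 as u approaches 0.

Substitution gives 0/0; apply L'Hôpital's rule 2 times.
After differentiating numerator and denominator 2 times the quotient is (-18*sin(3*u) + 54/(3*u + 1)^3)/(2); at u = 0 this is 27.

27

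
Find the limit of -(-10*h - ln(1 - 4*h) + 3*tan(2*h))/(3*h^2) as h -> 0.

Substitution gives 0/0; apply L'Hôpital's rule 2 times.
After differentiating numerator and denominator 2 times the quotient is (24*tan(2*h)/cos(2*h)^2 + 16/(4*h - 1)^2)/(-6); at h = 0 this is -8/3.

-8/3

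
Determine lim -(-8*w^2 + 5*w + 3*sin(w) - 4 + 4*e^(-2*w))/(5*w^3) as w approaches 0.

Substitution gives 0/0 (the numerator vanishes to order 3).
Expand each term to order w^3: the coefficient of w^3 in 3·sin(w) is -1/2 and in 4·e^(-2w) is -16/3.
Lower-order terms cancel with the polynomial part, so the numerator is (-35/6)·w^3 + o(w^3), and the limit is (-35/6)/(-5) = 7/6.

7/6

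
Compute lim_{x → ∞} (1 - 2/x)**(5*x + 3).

The base → 1 and the exponent → ∞: a 1^∞ form.
Take logarithms: (5x + 3)·ln(1 - 2/x). Since ln(1+u) ~ u for small u, this behaves like (5x)·(-2/x) → -10.
So the limit is e^(-10).

e^(-10)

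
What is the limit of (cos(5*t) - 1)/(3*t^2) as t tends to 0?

Direct substitution gives 0/0.
Apply L'Hôpital: lim (-5*sin(5*t))/(6*t), still 0/0.
After 2 applications of L'Hôpital's rule the quotient is (-25*cos(5*t))/(6); substituting t = 0 gives -25/6.

-25/6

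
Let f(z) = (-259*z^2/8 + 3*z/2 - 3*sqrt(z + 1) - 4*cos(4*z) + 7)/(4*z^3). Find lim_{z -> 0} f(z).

-3/64

Substitution gives 0/0; apply L'Hôpital's rule 3 times.
After differentiating numerator and denominator 3 times the quotient is (-256*sin(4*z) - 9/(8*(z + 1)^(5/2)))/(24); at z = 0 this is -3/64.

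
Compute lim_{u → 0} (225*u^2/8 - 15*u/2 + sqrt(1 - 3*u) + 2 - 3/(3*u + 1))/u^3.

1269/16

Substitution gives 0/0; apply L'Hôpital's rule 3 times.
After differentiating numerator and denominator 3 times the quotient is (486/(3*u + 1)^4 - 81/(8*(1 - 3*u)^(5/2)))/(6); at u = 0 this is 1269/16.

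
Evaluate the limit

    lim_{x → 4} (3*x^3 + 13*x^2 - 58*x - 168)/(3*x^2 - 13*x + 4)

Since x = 4 makes numerator and denominator zero, (x - 4) divides both.
Cancelling it gives (3*x^2 + 25*x + 42)/(3*x - 1); now plug in x = 4 to get 190/11.

190/11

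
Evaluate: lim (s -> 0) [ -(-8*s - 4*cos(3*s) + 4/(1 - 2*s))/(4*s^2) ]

Substitution gives 0/0; apply L'Hôpital's rule 2 times.
After differentiating numerator and denominator 2 times the quotient is (36*cos(3*s) - 32/(2*s - 1)^3)/(-8); at s = 0 this is -17/2.

-17/2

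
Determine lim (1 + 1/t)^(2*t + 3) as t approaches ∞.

The base → 1 and the exponent → ∞: a 1^∞ form.
Take logarithms: (2t + 3)·ln(1 + 1/t). Since ln(1+u) ~ u for small u, this behaves like (2t)·(1/t) → 2.
So the limit is e^(2).

e^(2)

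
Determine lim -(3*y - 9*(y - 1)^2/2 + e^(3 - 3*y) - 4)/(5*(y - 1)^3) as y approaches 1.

Direct substitution gives 0/0.
Apply L'Hôpital: lim (-9*y - 3*e^(3 - 3*y) + 12)/(-15*(y - 1)^2), still 0/0.
Apply L'Hôpital: lim (9*e^(3 - 3*y) - 9)/(30 - 30*y), still 0/0.
After 3 applications of L'Hôpital's rule the quotient is (-27*e^(3 - 3*y))/(-30); substituting y = 1 gives 9/10.

9/10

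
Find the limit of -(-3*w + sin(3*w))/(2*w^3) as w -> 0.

9/4

Direct substitution gives 0/0.
Apply L'Hôpital: lim (3*cos(3*w) - 3)/(-6*w^2), still 0/0.
Apply L'Hôpital: lim (-9*sin(3*w))/(-12*w), still 0/0.
After 3 applications of L'Hôpital's rule the quotient is (-27*cos(3*w))/(-12); substituting w = 0 gives 9/4.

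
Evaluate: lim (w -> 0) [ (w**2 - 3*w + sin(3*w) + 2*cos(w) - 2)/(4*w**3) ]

-9/8

Substitution gives 0/0 (the numerator vanishes to order 3).
Expand each term to order w^3: the coefficient of w^3 in sin(3w) is -9/2 and in 2·cos(w) is 0.
Lower-order terms cancel with the polynomial part, so the numerator is (-9/2)·w^3 + o(w^3), and the limit is (-9/2)/(4) = -9/8.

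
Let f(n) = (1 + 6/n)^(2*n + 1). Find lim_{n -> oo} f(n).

e^(12)

Let L be the limit and take ln: ln L = lim (2n + 1)·ln(1 + 6/n) = lim (2n + 1)·(6/n + O(1/n²)) = 12.
Hence L = e^(12).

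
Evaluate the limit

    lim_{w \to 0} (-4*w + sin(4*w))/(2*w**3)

-16/3

Direct substitution gives 0/0.
Apply L'Hôpital: lim (4*cos(4*w) - 4)/(6*w^2), still 0/0.
Apply L'Hôpital: lim (-16*sin(4*w))/(12*w), still 0/0.
After 3 applications of L'Hôpital's rule the quotient is (-64*cos(4*w))/(12); substituting w = 0 gives -16/3.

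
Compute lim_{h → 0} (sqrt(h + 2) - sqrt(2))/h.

√(2)/4

A 0/0 form; rationalise with √(2 + h) + √2. This collapses the numerator to h, leaving 1/(√(2 + h) + √2) → 1/(2√2) = √(2)/4.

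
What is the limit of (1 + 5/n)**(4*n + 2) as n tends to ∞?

e^(20)

Write it as [(1 + 5/n)^n]^(4) · (1 + 5/n)^(2). The bracketed term tends to e^(5) and the second factor to 1, so the limit is e^(20).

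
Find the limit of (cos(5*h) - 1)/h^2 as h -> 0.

Direct substitution gives 0/0.
Apply L'Hôpital: lim (-5*sin(5*h))/(2*h), still 0/0.
After 2 applications of L'Hôpital's rule the quotient is (-25*cos(5*h))/(2); substituting h = 0 gives -25/2.

-25/2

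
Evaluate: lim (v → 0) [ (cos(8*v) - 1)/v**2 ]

-32

Direct substitution gives 0/0.
Apply L'Hôpital: lim (-8*sin(8*v))/(2*v), still 0/0.
After 2 applications of L'Hôpital's rule the quotient is (-64*cos(8*v))/(2); substituting v = 0 gives -32.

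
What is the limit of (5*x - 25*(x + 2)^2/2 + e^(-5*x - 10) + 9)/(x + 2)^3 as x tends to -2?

Direct substitution gives 0/0.
Apply L'Hôpital: lim (-25*x - 5*e^(-5*x - 10) - 45)/(3*(x + 2)^2), still 0/0.
Apply L'Hôpital: lim (25*e^(-5*x - 10) - 25)/(6*x + 12), still 0/0.
After 3 applications of L'Hôpital's rule the quotient is (-125*e^(-5*x - 10))/(6); substituting x = -2 gives -125/6.

-125/6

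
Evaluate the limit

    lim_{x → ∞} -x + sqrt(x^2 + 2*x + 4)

An ∞ − ∞ form. Rationalising with the conjugate, the difference becomes (2x + 4) / (√(x^2 + 2*x + 4) + x).
For large x the denominator behaves like 2·x, so the quotient tends to 2/2 = 1.

1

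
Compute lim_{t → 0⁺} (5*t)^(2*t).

Base → 0⁺ and exponent → 0⁺: a 0^0 form.
Take logs: 2t·ln(5t). This is 0·(−∞); rewriting as ln(5t)/(1/(2t)) and applying L'Hôpital gives 0.
Hence the limit is e^0 = 1.

1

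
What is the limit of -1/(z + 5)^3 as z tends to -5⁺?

As z → -5⁺, (z + 5) → 0⁺, so (z + 5)^3 → 0⁺ and -1/(z + 5)^3 → -∞.

-∞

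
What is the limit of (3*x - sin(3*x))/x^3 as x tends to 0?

9/2

Direct substitution gives 0/0.
Apply L'Hôpital: lim (3 - 3*cos(3*x))/(3*x^2), still 0/0.
Apply L'Hôpital: lim (9*sin(3*x))/(6*x), still 0/0.
After 3 applications of L'Hôpital's rule the quotient is (27*cos(3*x))/(6); substituting x = 0 gives 9/2.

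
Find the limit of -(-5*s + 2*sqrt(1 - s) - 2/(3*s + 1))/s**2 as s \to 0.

Substitution gives 0/0; apply L'Hôpital's rule 2 times.
After differentiating numerator and denominator 2 times the quotient is (-36/(3*s + 1)^3 - 1/(2*(1 - s)^(3/2)))/(-2); at s = 0 this is 73/4.

73/4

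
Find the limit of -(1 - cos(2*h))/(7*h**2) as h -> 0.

-2/7

Substitution gives 0/0.
Use (1 − cos u)/u² → 1/2 with u = 2h: the limit is 2²/(2·(-7)) = -2/7.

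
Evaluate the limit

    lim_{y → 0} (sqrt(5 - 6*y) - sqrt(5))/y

-3*√(5)/5

A 0/0 form; rationalise with √(5 - 6y) + √5. This collapses the numerator to -6y, leaving -6/(√(5 - 6y) + √5) → -6/(2√5) = -3*√(5)/5.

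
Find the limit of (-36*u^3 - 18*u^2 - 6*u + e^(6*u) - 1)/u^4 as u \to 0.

54

Direct substitution gives 0/0.
Apply L'Hôpital: lim (-108*u^2 - 36*u + 6*e^(6*u) - 6)/(4*u^3), still 0/0.
Apply L'Hôpital: lim (-216*u + 36*e^(6*u) - 36)/(12*u^2), still 0/0.
Apply L'Hôpital: lim (216*e^(6*u) - 216)/(24*u), still 0/0.
After 4 applications of L'Hôpital's rule the quotient is (1296*e^(6*u))/(24); substituting u = 0 gives 54.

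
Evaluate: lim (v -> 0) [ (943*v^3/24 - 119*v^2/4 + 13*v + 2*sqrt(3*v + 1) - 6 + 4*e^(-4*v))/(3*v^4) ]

6977/576

Substitution gives 0/0 (the numerator vanishes to order 4).
Expand each term to order v^4: the coefficient of v^4 in 4·e^(-4v) is 128/3 and in 2·√(1 + 3v) is -405/64.
Lower-order terms cancel with the polynomial part, so the numerator is (6977/192)·v^4 + o(v^4), and the limit is (6977/192)/(3) = 6977/576.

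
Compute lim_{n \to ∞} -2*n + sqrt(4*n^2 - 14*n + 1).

-7/2

This has the form ∞ − ∞. Multiply and divide by the conjugate √(4*n^2 - 14*n + 1) + 2n.
That gives (-14n + 1) / (√(4*n^2 - 14*n + 1) + 2n).
Divide numerator and denominator by n: the limit is -14/(2·2) = -7/2.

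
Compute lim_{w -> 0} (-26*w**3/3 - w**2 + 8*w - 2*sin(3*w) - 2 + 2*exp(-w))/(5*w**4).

Substitution gives 0/0 (the numerator vanishes to order 4).
Expand each term to order w^4: the coefficient of w^4 in -2·sin(3w) is 0 and in 2·e^(-w) is 1/12.
Lower-order terms cancel with the polynomial part, so the numerator is (1/12)·w^4 + o(w^4), and the limit is (1/12)/(5) = 1/60.

1/60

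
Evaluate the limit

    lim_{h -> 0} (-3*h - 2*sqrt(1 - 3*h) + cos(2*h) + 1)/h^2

Substitution gives 0/0; apply L'Hôpital's rule 2 times.
After differentiating numerator and denominator 2 times the quotient is (-4*cos(2*h) + 9/(2*(1 - 3*h)^(3/2)))/(2); at h = 0 this is 1/4.

1/4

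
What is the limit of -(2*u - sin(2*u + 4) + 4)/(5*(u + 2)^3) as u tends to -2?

-4/15

Direct substitution gives 0/0.
Apply L'Hôpital: lim (2 - 2*cos(2*u + 4))/(-15*(u + 2)^2), still 0/0.
Apply L'Hôpital: lim (4*sin(2*u + 4))/(-30*u - 60), still 0/0.
After 3 applications of L'Hôpital's rule the quotient is (8*cos(2*u + 4))/(-30); substituting u = -2 gives -4/15.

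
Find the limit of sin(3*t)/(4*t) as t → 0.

3/4

Substitution gives 0/0.
Write it as (3/4)·sin(3t)/(3t); since sin(u)/u → 1, the limit is 3/4.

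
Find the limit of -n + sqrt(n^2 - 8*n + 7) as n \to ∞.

-4

This has the form ∞ − ∞. Multiply and divide by the conjugate √(n^2 - 8*n + 7) + n.
That gives (-8n + 7) / (√(n^2 - 8*n + 7) + n).
Divide numerator and denominator by n: the limit is -8/(2·1) = -4.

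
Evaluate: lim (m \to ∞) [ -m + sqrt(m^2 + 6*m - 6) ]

3

This has the form ∞ − ∞. Multiply and divide by the conjugate √(m^2 + 6*m - 6) + m.
That gives (6m - 6) / (√(m^2 + 6*m - 6) + m).
Divide numerator and denominator by m: the limit is 6/(2·1) = 3.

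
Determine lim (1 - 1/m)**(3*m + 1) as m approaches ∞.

e^(-3)

Let L be the limit and take ln: ln L = lim (3m + 1)·ln(1 - 1/m) = lim (3m + 1)·(-1/m + O(1/m²)) = -3.
Hence L = e^(-3).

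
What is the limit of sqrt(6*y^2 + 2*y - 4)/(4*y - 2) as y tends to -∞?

-√(6)/4

For large |y|, √(6*y^2 + 2*y - 4) ≈ √6·|y| and the denominator ≈ 4y.
Since y → −∞, |y| = −y, giving −√6/(4) = -√(6)/4.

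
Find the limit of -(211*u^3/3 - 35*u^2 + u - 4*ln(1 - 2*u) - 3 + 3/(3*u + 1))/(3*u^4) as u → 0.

-259/3

Substitution gives 0/0; apply L'Hôpital's rule 4 times.
After differentiating numerator and denominator 4 times the quotient is (5832/(3*u + 1)^5 + 384/(2*u - 1)^4)/(-72); at u = 0 this is -259/3.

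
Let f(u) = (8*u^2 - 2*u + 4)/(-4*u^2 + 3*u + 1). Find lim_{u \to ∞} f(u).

Numerator and denominator both have degree 2.
Dividing every term by u^2, all lower-order terms vanish and the limit is the ratio of leading coefficients, 8/(-4) = -2.

-2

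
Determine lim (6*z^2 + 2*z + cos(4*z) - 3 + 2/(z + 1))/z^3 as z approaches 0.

-2

Substitution gives 0/0; apply L'Hôpital's rule 3 times.
After differentiating numerator and denominator 3 times the quotient is (64*sin(4*z) - 12/(z + 1)^4)/(6); at z = 0 this is -2.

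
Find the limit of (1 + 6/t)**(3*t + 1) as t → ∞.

e^(18)

Let L be the limit and take ln: ln L = lim (3t + 1)·ln(1 + 6/t) = lim (3t + 1)·(6/t + O(1/t²)) = 18.
Hence L = e^(18).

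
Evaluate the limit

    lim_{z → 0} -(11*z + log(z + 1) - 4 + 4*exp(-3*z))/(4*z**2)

Substitution gives 0/0 (the numerator vanishes to order 2).
Expand each term to order z^2: the coefficient of z^2 in 4·e^(-3z) is 18 and in ln(1 + z) is -1/2.
Lower-order terms cancel with the polynomial part, so the numerator is (35/2)·z^2 + o(z^2), and the limit is (35/2)/(-4) = -35/8.

-35/8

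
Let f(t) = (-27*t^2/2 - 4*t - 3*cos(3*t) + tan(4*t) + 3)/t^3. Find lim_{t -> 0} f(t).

64/3

Substitution gives 0/0 (the numerator vanishes to order 3).
Expand each term to order t^3: the coefficient of t^3 in tan(4t) is 64/3 and in -3·cos(3t) is 0.
Lower-order terms cancel with the polynomial part, so the numerator is (64/3)·t^3 + o(t^3), and the limit is (64/3)/(1) = 64/3.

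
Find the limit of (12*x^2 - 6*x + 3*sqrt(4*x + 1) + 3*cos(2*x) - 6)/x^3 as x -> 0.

12

Substitution gives 0/0 (the numerator vanishes to order 3).
Expand each term to order x^3: the coefficient of x^3 in 3·√(1 + 4x) is 12 and in 3·cos(2x) is 0.
Lower-order terms cancel with the polynomial part, so the numerator is (12)·x^3 + o(x^3), and the limit is (12)/(1) = 12.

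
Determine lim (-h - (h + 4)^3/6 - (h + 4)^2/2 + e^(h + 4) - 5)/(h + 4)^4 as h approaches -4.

1/24

Direct substitution gives 0/0.
Apply L'Hôpital: lim (-h - (h + 4)^2/2 + e^(h + 4) - 5)/(4*(h + 4)^3), still 0/0.
Apply L'Hôpital: lim (-h + e^(h + 4) - 5)/(12*(h + 4)^2), still 0/0.
Apply L'Hôpital: lim (e^(h + 4) - 1)/(24*h + 96), still 0/0.
After 4 applications of L'Hôpital's rule the quotient is (e^(h + 4))/(24); substituting h = -4 gives 1/24.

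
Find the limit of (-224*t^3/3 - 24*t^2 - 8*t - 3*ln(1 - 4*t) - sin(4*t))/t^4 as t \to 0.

Substitution gives 0/0 (the numerator vanishes to order 4).
Expand each term to order t^4: the coefficient of t^4 in -3·ln(1 - 4t) is 192 and in −sin(4t) is 0.
Lower-order terms cancel with the polynomial part, so the numerator is (192)·t^4 + o(t^4), and the limit is (192)/(1) = 192.

192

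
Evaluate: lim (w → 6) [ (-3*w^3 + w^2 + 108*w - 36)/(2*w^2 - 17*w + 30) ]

Direct substitution gives 0/0, so factor. Both numerator and denominator have (w - 6) as a factor.
After cancelling, the expression reduces to (-3*w^2 - 17*w + 6)/(2*w - 5).
Substituting w = 6 gives -204/7.

-204/7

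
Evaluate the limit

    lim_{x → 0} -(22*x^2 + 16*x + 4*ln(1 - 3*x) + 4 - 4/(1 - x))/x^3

40

Substitution gives 0/0 (the numerator vanishes to order 3).
Expand each term to order x^3: the coefficient of x^3 in 4·ln(1 - 3x) is -36 and in -4·1/(1 - x) is -4.
Lower-order terms cancel with the polynomial part, so the numerator is (-40)·x^3 + o(x^3), and the limit is (-40)/(-1) = 40.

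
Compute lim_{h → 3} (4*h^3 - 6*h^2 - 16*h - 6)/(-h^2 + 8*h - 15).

28

Direct substitution gives 0/0, so factor. Both numerator and denominator have (h - 3) as a factor.
After cancelling, the expression reduces to (4*h^2 + 6*h + 2)/(5 - h).
Substituting h = 3 gives 28.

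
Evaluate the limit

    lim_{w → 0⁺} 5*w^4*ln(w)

0

This is a 0·(−∞) form. Rewrite as 5·ln(w) / w^(−4) and apply L'Hôpital:
the derivative quotient is 5·(1/w) / (−4·w^(−5)) = (-5/4)·w^4 → 0.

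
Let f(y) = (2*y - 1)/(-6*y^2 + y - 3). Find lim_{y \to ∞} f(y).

The denominator has degree 2 and the numerator degree 1. Dividing numerator and denominator by y^2 sends every term to 0 except the leading denominator term, so the limit is 0.

0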